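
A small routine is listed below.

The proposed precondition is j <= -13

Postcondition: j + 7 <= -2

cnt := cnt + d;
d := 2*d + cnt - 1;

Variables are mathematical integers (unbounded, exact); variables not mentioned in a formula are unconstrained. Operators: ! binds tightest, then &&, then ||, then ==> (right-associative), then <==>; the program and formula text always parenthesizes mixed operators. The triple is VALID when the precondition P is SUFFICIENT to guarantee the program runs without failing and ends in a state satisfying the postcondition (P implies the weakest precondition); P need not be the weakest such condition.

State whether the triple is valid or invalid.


Working backward. After the program, the postcondition j + 7 <= -2 must hold; in canonical form it is j <= -9.
Before d := 2*d + cnt - 1: j <= -9
Before cnt := cnt + d: j <= -9
The weakest precondition is j <= -9.
Check whether j <= -13 implies it.
Every state satisfying the precondition satisfies the weakest precondition: the implication holds.
Answer: valid


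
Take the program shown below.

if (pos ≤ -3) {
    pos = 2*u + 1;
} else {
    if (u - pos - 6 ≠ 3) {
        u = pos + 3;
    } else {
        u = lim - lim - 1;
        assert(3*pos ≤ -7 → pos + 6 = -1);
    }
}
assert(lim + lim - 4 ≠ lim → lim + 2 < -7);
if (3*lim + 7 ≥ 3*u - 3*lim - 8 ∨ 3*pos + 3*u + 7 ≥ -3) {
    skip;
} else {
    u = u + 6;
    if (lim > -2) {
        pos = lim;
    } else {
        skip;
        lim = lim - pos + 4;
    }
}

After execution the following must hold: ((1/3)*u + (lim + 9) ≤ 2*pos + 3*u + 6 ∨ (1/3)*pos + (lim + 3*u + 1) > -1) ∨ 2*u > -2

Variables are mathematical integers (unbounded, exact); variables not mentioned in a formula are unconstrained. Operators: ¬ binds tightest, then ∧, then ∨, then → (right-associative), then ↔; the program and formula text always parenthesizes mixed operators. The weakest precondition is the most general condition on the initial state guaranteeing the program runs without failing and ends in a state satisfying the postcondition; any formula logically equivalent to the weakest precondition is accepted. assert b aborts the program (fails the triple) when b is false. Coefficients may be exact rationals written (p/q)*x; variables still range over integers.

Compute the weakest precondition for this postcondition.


Working backward. After the program, the postcondition ((1/3)*u + (lim + 9) ≤ 2*pos + 3*u + 6 ∨ (1/3)*pos + (lim + 3*u + 1) > -1) ∨ 2*u > -2 must hold; in canonical form it is lim ≤ 2*pos + (8/3)*u - 3 ∨ lim + (1/3)*pos + 3*u > -2 ∨ 2*u > -2.
Then branch requires lim ≤ 2*pos + (8/3)*u - 3 ∨ lim + (1/3)*pos + 3*u > -2 ∨ 2*u > -2; else branch requires (lim > -2 → (lim + (8/3)*u ≥ -13 ∨ (4/3)*lim + 3*u > -20 ∨ 2*u > -14)) ∧ ((¬(lim > -2)) → (lim ≤ 3*pos + (8/3)*u + 9 ∨ lim + 3*u > (2/3)*pos - 24 ∨ 2*u > -14)).
Before the if: ((6*lim ≥ 3*u - 15 ∨ 3*pos + 3*u ≥ -10) → (lim ≤ 2*pos + (8/3)*u - 3 ∨ lim + (1/3)*pos + 3*u > -2 ∨ 2*u > -2)) ∧ ((¬(6*lim ≥ 3*u - 15 ∨ 3*pos + 3*u ≥ -10)) → ((lim > -2 → (lim + (8/3)*u ≥ -13 ∨ (4/3)*lim + 3*u > -20 ∨ 2*u > -14)) ∧ ((¬(lim > -2)) → (lim ≤ 3*pos + (8/3)*u + 9 ∨ lim + 3*u > (2/3)*pos - 24 ∨ 2*u > -14))))
Before assert lim + lim - 4 ≠ lim → lim + 2 < -7: (lim ≠ 4 → lim < -9) ∧ ((6*lim ≥ 3*u - 15 ∨ 3*pos + 3*u ≥ -10) → (lim ≤ 2*pos + (8/3)*u - 3 ∨ lim + (1/3)*pos + 3*u > -2 ∨ 2*u > -2)) ∧ ((¬(6*lim ≥ 3*u - 15 ∨ 3*pos + 3*u ≥ -10)) → ((lim > -2 → (lim + (8/3)*u ≥ -13 ∨ (4/3)*lim + 3*u > -20 ∨ 2*u > -14)) ∧ ((¬(lim > -2)) → (lim ≤ 3*pos + (8/3)*u + 9 ∨ lim + 3*u > (2/3)*pos - 24 ∨ 2*u > -14))))
Then branch requires (lim ≠ 4 → lim < -9) ∧ ((6*lim ≥ 3*u - 15 ∨ 9*u ≥ -13) → (lim ≤ (20/3)*u - 1 ∨ lim + (11/3)*u > -7/3 ∨ 2*u > -2)) ∧ ((¬(6*lim ≥ 3*u - 15 ∨ 9*u ≥ -13)) → ((lim > -2 → (lim + (8/3)*u ≥ -13 ∨ (4/3)*lim + 3*u > -20 ∨ 2*u > -14)) ∧ ((¬(lim > -2)) → (lim ≤ (26/3)*u + 12 ∨ lim + (5/3)*u > -70/3 ∨ 2*u > -14)))); else branch requires (u ≠ pos + 9 → ((lim ≠ 4 → lim < -9) ∧ ((6*lim ≥ 3*pos - 6 ∨ 6*pos ≥ -19) → (lim ≤ (14/3)*pos + 5 ∨ lim + (10/3)*pos > -11 ∨ 2*pos > -8)) ∧ ((¬(6*lim ≥ 3*pos - 6 ∨ 6*pos ≥ -19)) → ((lim > -2 → (lim + (8/3)*pos ≥ -21 ∨ (4/3)*lim + 3*pos > -29 ∨ 2*pos > -20)) ∧ ((¬(lim > -2)) → (lim ≤ (17/3)*pos + 17 ∨ lim + (7/3)*pos > -33 ∨ 2*pos > -20)))))) ∧ ((¬(u ≠ pos + 9)) → ((3*pos ≤ -7 → pos = -7) ∧ (lim ≠ 4 → lim < -9) ∧ ((6*lim ≥ -18 ∨ 3*pos ≥ -7) → (lim ≤ 2*pos - 17/3 ∨ lim + (1/3)*pos > 1)))).
Before the if: (pos ≤ -3 → ((lim ≠ 4 → lim < -9) ∧ ((6*lim ≥ 3*u - 15 ∨ 9*u ≥ -13) → (lim ≤ (20/3)*u - 1 ∨ lim + (11/3)*u > -7/3 ∨ 2*u > -2)) ∧ ((¬(6*lim ≥ 3*u - 15 ∨ 9*u ≥ -13)) → ((lim > -2 → (lim + (8/3)*u ≥ -13 ∨ (4/3)*lim + 3*u > -20 ∨ 2*u > -14)) ∧ ((¬(lim > -2)) → (lim ≤ (26/3)*u + 12 ∨ lim + (5/3)*u > -70/3 ∨ 2*u > -14)))))) ∧ ((¬(pos ≤ -3)) → ((u ≠ pos + 9 → ((lim ≠ 4 → lim < -9) ∧ ((6*lim ≥ 3*pos - 6 ∨ 6*pos ≥ -19) → (lim ≤ (14/3)*pos + 5 ∨ lim + (10/3)*pos > -11 ∨ 2*pos > -8)) ∧ ((¬(6*lim ≥ 3*pos - 6 ∨ 6*pos ≥ -19)) → ((lim > -2 → (lim + (8/3)*pos ≥ -21 ∨ (4/3)*lim + 3*pos > -29 ∨ 2*pos > -20)) ∧ ((¬(lim > -2)) → (lim ≤ (17/3)*pos + 17 ∨ lim + (7/3)*pos > -33 ∨ 2*pos > -20)))))) ∧ ((¬(u ≠ pos + 9)) → ((3*pos ≤ -7 → pos = -7) ∧ (lim ≠ 4 → lim < -9) ∧ ((6*lim ≥ -18 ∨ 3*pos ≥ -7) → (lim ≤ 2*pos - 17/3 ∨ lim + (1/3)*pos > 1))))))
Answer: WP = (pos ≤ -3 → ((lim ≠ 4 → lim < -9) ∧ ((6*lim ≥ 3*u - 15 ∨ 9*u ≥ -13) → (lim ≤ (20/3)*u - 1 ∨ lim + (11/3)*u > -7/3 ∨ 2*u > -2)) ∧ ((¬(6*lim ≥ 3*u - 15 ∨ 9*u ≥ -13)) → ((lim > -2 → (lim + (8/3)*u ≥ -13 ∨ (4/3)*lim + 3*u > -20 ∨ 2*u > -14)) ∧ ((¬(lim > -2)) → (lim ≤ (26/3)*u + 12 ∨ lim + (5/3)*u > -70/3 ∨ 2*u > -14)))))) ∧ ((¬(pos ≤ -3)) → ((u ≠ pos + 9 → ((lim ≠ 4 → lim < -9) ∧ ((6*lim ≥ 3*pos - 6 ∨ 6*pos ≥ -19) → (lim ≤ (14/3)*pos + 5 ∨ lim + (10/3)*pos > -11 ∨ 2*pos > -8)) ∧ ((¬(6*lim ≥ 3*pos - 6 ∨ 6*pos ≥ -19)) → ((lim > -2 → (lim + (8/3)*pos ≥ -21 ∨ (4/3)*lim + 3*pos > -29 ∨ 2*pos > -20)) ∧ ((¬(lim > -2)) → (lim ≤ (17/3)*pos + 17 ∨ lim + (7/3)*pos > -33 ∨ 2*pos > -20)))))) ∧ ((¬(u ≠ pos + 9)) → ((3*pos ≤ -7 → pos = -7) ∧ (lim ≠ 4 → lim < -9) ∧ ((6*lim ≥ -18 ∨ 3*pos ≥ -7) → (lim ≤ 2*pos - 17/3 ∨ lim + (1/3)*pos > 1))))))


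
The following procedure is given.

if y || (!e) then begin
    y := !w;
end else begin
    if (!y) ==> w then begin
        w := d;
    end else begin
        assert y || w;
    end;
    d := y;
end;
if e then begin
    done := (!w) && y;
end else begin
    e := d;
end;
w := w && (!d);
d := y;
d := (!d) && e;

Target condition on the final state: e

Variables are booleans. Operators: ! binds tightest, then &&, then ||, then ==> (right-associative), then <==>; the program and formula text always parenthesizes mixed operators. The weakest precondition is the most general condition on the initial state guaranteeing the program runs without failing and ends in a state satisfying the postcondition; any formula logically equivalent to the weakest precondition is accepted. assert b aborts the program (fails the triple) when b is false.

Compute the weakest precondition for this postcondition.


Working backward. After the program, e must hold.
Before d := (!d) && e: e
Before d := y: e
Before w := w && (!d): e
Then branch requires e; else branch requires d.
Before the if: (!e) ==> d
Then branch requires (!e) ==> d; else branch requires (((!y) ==> w) ==> ((!e) ==> y)) && ((!((!y) ==> w)) ==> ((y || w) && ((!e) ==> y))).
Before the if: ((y || (!e)) ==> ((!e) ==> d)) && ((!(y || (!e))) ==> ((((!y) ==> w) ==> ((!e) ==> y)) && ((!((!y) ==> w)) ==> ((y || w) && ((!e) ==> y)))))
Answer: WP = ((y || (!e)) ==> ((!e) ==> d)) && ((!(y || (!e))) ==> ((((!y) ==> w) ==> ((!e) ==> y)) && ((!((!y) ==> w)) ==> ((y || w) && ((!e) ==> y)))))


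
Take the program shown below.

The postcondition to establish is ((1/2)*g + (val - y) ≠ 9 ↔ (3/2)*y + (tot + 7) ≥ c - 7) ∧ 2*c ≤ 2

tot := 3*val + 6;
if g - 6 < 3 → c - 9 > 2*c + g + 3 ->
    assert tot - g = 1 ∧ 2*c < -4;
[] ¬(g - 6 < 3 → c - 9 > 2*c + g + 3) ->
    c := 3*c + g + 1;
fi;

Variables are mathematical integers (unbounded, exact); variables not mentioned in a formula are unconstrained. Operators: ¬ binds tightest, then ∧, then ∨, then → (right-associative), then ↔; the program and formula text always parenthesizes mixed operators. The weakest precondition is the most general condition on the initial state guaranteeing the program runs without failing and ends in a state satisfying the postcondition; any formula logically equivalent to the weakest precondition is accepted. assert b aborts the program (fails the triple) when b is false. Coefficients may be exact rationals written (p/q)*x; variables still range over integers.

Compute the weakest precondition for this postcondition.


Working backward. After the program, the postcondition ((1/2)*g + (val - y) ≠ 9 ↔ (3/2)*y + (tot + 7) ≥ c - 7) ∧ 2*c ≤ 2 must hold; in canonical form it is ((1/2)*g + val ≠ y + 9 ↔ tot + (3/2)*y ≥ c - 14) ∧ 2*c ≤ 2.
Then branch requires tot = g + 1 ∧ 2*c < -4 ∧ ((1/2)*g + val ≠ y + 9 ↔ tot + (3/2)*y ≥ c - 14) ∧ 2*c ≤ 2; else branch requires ((1/2)*g + val ≠ y + 9 ↔ tot + (3/2)*y ≥ 3*c + g - 13) ∧ 6*c + 2*g ≤ 0.
Before the if: ((g < 9 → c + g < -12) → (tot = g + 1 ∧ 2*c < -4 ∧ ((1/2)*g + val ≠ y + 9 ↔ tot + (3/2)*y ≥ c - 14) ∧ 2*c ≤ 2)) ∧ ((¬(g < 9 → c + g < -12)) → (((1/2)*g + val ≠ y + 9 ↔ tot + (3/2)*y ≥ 3*c + g - 13) ∧ 6*c + 2*g ≤ 0))
Before tot := 3*val + 6: ((g < 9 → c + g < -12) → (3*val = g - 5 ∧ 2*c < -4 ∧ ((1/2)*g + val ≠ y + 9 ↔ 3*val + (3/2)*y ≥ c - 20) ∧ 2*c ≤ 2)) ∧ ((¬(g < 9 → c + g < -12)) → (((1/2)*g + val ≠ y + 9 ↔ 3*val + (3/2)*y ≥ 3*c + g - 19) ∧ 6*c + 2*g ≤ 0))
Answer: WP = ((g < 9 → c + g < -12) → (3*val = g - 5 ∧ 2*c < -4 ∧ ((1/2)*g + val ≠ y + 9 ↔ 3*val + (3/2)*y ≥ c - 20) ∧ 2*c ≤ 2)) ∧ ((¬(g < 9 → c + g < -12)) → (((1/2)*g + val ≠ y + 9 ↔ 3*val + (3/2)*y ≥ 3*c + g - 19) ∧ 6*c + 2*g ≤ 0))


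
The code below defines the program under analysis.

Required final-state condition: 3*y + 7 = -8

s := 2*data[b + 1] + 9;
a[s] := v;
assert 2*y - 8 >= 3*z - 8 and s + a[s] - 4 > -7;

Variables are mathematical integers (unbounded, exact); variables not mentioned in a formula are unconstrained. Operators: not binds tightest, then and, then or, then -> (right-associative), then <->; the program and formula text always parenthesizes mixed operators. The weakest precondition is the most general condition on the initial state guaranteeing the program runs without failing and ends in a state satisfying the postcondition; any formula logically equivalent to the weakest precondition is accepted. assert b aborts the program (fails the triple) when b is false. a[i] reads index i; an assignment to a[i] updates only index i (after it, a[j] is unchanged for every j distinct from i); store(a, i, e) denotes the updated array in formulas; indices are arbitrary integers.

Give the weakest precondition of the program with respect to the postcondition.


Working backward. After the program, the postcondition 3*y + 7 = -8 must hold; in canonical form it is 3*y = -15.
Before assert 2*y - 8 >= 3*z - 8 and s + a[s] - 4 > -7: 2*y >= 3*z and a[s] + s > -3 and 3*y = -15
Before a[s] := v: 2*y >= 3*z and store(a, s, v)[s] + s > -3 and 3*y = -15
Before s := 2*data[b + 1] + 9: 2*y >= 3*z and 2*data[b + 1] + store(a, 2*data[b + 1] + 9, v)[2*data[b + 1] + 9] > -12 and 3*y = -15
Answer: WP = 2*y >= 3*z and 2*data[b + 1] + store(a, 2*data[b + 1] + 9, v)[2*data[b + 1] + 9] > -12 and 3*y = -15


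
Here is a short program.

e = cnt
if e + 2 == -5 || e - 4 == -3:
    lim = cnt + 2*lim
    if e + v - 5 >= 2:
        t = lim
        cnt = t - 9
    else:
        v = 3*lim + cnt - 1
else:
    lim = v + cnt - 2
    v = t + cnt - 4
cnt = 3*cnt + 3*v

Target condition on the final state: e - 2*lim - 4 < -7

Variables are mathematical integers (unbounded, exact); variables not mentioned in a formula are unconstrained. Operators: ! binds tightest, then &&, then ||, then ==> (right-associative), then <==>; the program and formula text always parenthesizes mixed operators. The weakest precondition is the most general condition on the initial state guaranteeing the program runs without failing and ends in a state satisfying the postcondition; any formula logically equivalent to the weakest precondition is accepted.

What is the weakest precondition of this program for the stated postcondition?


Working backward. After the program, the postcondition e - 2*lim - 4 < -7 must hold; in canonical form it is e < 2*lim - 3.
Before cnt := 3*cnt + 3*v: e < 2*lim - 3
Then branch requires (e + v >= 7 ==> e < 2*cnt + 4*lim - 3) && ((!(e + v >= 7)) ==> e < 2*cnt + 4*lim - 3); else branch requires e < 2*cnt + 2*v - 7.
Before the if: ((e == -7 || e == 1) ==> ((e + v >= 7 ==> e < 2*cnt + 4*lim - 3) && ((!(e + v >= 7)) ==> e < 2*cnt + 4*lim - 3))) && ((!(e == -7 || e == 1)) ==> e < 2*cnt + 2*v - 7)
Before e := cnt: ((cnt == -7 || cnt == 1) ==> ((cnt + v >= 7 ==> cnt + 4*lim > 3) && ((!(cnt + v >= 7)) ==> cnt + 4*lim > 3))) && ((!(cnt == -7 || cnt == 1)) ==> cnt + 2*v > 7)
Answer: WP = ((cnt == -7 || cnt == 1) ==> ((cnt + v >= 7 ==> cnt + 4*lim > 3) && ((!(cnt + v >= 7)) ==> cnt + 4*lim > 3))) && ((!(cnt == -7 || cnt == 1)) ==> cnt + 2*v > 7)


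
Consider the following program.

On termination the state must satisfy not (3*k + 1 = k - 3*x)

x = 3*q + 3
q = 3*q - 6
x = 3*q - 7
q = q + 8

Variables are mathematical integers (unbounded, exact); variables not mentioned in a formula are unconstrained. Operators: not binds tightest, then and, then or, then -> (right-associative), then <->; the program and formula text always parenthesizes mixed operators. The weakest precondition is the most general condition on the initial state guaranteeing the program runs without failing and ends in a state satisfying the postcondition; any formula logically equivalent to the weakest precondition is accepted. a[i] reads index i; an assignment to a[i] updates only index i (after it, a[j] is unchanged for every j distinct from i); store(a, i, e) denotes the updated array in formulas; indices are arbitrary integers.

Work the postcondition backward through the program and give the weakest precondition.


Working backward. After the program, the postcondition not (3*k + 1 = k - 3*x) must hold; in canonical form it is not (2*k + 3*x = -1).
Before q := q + 8: not (2*k + 3*x = -1)
Before x := 3*q - 7: not (2*k + 9*q = 20)
Before q := 3*q - 6: not (2*k + 27*q = 74)
Before x := 3*q + 3: not (2*k + 27*q = 74)
Answer: WP = not (2*k + 27*q = 74)


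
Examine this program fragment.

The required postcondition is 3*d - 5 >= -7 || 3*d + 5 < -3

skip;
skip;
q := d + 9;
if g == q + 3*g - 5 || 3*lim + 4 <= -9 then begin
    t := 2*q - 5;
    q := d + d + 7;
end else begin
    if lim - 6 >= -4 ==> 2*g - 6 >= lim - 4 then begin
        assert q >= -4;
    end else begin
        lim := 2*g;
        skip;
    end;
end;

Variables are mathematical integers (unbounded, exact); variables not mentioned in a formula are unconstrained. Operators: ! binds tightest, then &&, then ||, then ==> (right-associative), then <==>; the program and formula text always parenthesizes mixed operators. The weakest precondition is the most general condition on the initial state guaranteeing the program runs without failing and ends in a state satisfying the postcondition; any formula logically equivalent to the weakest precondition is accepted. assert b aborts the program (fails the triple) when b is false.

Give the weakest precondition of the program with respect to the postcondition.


Working backward. After the program, the postcondition 3*d - 5 >= -7 || 3*d + 5 < -3 must hold; in canonical form it is 3*d >= -2 || 3*d < -8.
Then branch requires 3*d >= -2 || 3*d < -8; else branch requires ((lim >= 2 ==> 2*g >= lim + 2) ==> (q >= -4 && (3*d >= -2 || 3*d < -8))) && ((!(lim >= 2 ==> 2*g >= lim + 2)) ==> (3*d >= -2 || 3*d < -8)).
Before the if: ((2*g + q == 5 || 3*lim <= -13) ==> (3*d >= -2 || 3*d < -8)) && ((!(2*g + q == 5 || 3*lim <= -13)) ==> (((lim >= 2 ==> 2*g >= lim + 2) ==> (q >= -4 && (3*d >= -2 || 3*d < -8))) && ((!(lim >= 2 ==> 2*g >= lim + 2)) ==> (3*d >= -2 || 3*d < -8))))
Before q := d + 9: ((d + 2*g == -4 || 3*lim <= -13) ==> (3*d >= -2 || 3*d < -8)) && ((!(d + 2*g == -4 || 3*lim <= -13)) ==> (((lim >= 2 ==> 2*g >= lim + 2) ==> (d >= -13 && (3*d >= -2 || 3*d < -8))) && ((!(lim >= 2 ==> 2*g >= lim + 2)) ==> (3*d >= -2 || 3*d < -8))))
Before skip: ((d + 2*g == -4 || 3*lim <= -13) ==> (3*d >= -2 || 3*d < -8)) && ((!(d + 2*g == -4 || 3*lim <= -13)) ==> (((lim >= 2 ==> 2*g >= lim + 2) ==> (d >= -13 && (3*d >= -2 || 3*d < -8))) && ((!(lim >= 2 ==> 2*g >= lim + 2)) ==> (3*d >= -2 || 3*d < -8))))
Before skip: ((d + 2*g == -4 || 3*lim <= -13) ==> (3*d >= -2 || 3*d < -8)) && ((!(d + 2*g == -4 || 3*lim <= -13)) ==> (((lim >= 2 ==> 2*g >= lim + 2) ==> (d >= -13 && (3*d >= -2 || 3*d < -8))) && ((!(lim >= 2 ==> 2*g >= lim + 2)) ==> (3*d >= -2 || 3*d < -8))))
Answer: WP = ((d + 2*g == -4 || 3*lim <= -13) ==> (3*d >= -2 || 3*d < -8)) && ((!(d + 2*g == -4 || 3*lim <= -13)) ==> (((lim >= 2 ==> 2*g >= lim + 2) ==> (d >= -13 && (3*d >= -2 || 3*d < -8))) && ((!(lim >= 2 ==> 2*g >= lim + 2)) ==> (3*d >= -2 || 3*d < -8))))


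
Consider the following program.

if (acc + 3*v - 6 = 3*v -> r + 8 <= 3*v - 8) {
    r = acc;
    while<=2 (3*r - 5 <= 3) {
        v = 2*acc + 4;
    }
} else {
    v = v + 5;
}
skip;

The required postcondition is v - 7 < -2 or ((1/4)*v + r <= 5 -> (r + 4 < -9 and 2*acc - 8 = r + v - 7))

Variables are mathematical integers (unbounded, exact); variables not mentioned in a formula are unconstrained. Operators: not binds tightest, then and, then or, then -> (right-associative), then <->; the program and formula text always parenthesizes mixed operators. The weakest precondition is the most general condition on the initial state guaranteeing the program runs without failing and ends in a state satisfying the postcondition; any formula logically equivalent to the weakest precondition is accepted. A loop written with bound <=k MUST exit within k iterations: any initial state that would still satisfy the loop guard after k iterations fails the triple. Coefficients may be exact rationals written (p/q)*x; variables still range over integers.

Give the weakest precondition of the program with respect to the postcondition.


Working backward. After the program, the postcondition v - 7 < -2 or ((1/4)*v + r <= 5 -> (r + 4 < -9 and 2*acc - 8 = r + v - 7)) must hold; in canonical form it is v < 5 or (r + (1/4)*v <= 5 -> (r < -13 and 2*acc = r + v + 1)).
Before skip: v < 5 or (r + (1/4)*v <= 5 -> (r < -13 and 2*acc = r + v + 1))
Then branch requires (3*acc <= 8 -> ((3*acc <= 8 -> ((not (3*acc <= 8)) and (2*acc < 1 or ((3/2)*acc <= 4 -> (acc < -13 and acc = -5))))) and ((not (3*acc <= 8)) -> (2*acc < 1 or ((3/2)*acc <= 4 -> (acc < -13 and acc = -5)))))) and ((not (3*acc <= 8)) -> (v < 5 or (acc + (1/4)*v <= 5 -> (acc < -13 and acc = v + 1)))); else branch requires v < 0 or (r + (1/4)*v <= 15/4 -> (r < -13 and 2*acc = r + v + 6)).
Before the if: ((acc = 6 -> r <= 3*v - 16) -> ((3*acc <= 8 -> ((3*acc <= 8 -> ((not (3*acc <= 8)) and (2*acc < 1 or ((3/2)*acc <= 4 -> (acc < -13 and acc = -5))))) and ((not (3*acc <= 8)) -> (2*acc < 1 or ((3/2)*acc <= 4 -> (acc < -13 and acc = -5)))))) and ((not (3*acc <= 8)) -> (v < 5 or (acc + (1/4)*v <= 5 -> (acc < -13 and acc = v + 1)))))) and ((not (acc = 6 -> r <= 3*v - 16)) -> (v < 0 or (r + (1/4)*v <= 15/4 -> (r < -13 and 2*acc = r + v + 6))))
Answer: WP = ((acc = 6 -> r <= 3*v - 16) -> ((3*acc <= 8 -> ((3*acc <= 8 -> ((not (3*acc <= 8)) and (2*acc < 1 or ((3/2)*acc <= 4 -> (acc < -13 and acc = -5))))) and ((not (3*acc <= 8)) -> (2*acc < 1 or ((3/2)*acc <= 4 -> (acc < -13 and acc = -5)))))) and ((not (3*acc <= 8)) -> (v < 5 or (acc + (1/4)*v <= 5 -> (acc < -13 and acc = v + 1)))))) and ((not (acc = 6 -> r <= 3*v - 16)) -> (v < 0 or (r + (1/4)*v <= 15/4 -> (r < -13 and 2*acc = r + v + 6))))


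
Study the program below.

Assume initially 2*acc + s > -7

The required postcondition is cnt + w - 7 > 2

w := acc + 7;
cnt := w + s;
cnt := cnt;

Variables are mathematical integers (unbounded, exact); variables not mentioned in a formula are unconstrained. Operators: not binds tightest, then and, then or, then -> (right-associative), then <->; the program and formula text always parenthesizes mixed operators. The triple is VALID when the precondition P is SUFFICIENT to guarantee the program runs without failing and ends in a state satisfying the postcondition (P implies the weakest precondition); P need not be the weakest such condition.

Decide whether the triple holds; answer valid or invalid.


Working backward. After the program, the postcondition cnt + w - 7 > 2 must hold; in canonical form it is cnt + w > 9.
Before cnt := cnt: cnt + w > 9
Before cnt := w + s: s + 2*w > 9
Before w := acc + 7: 2*acc + s > -5
The weakest precondition is 2*acc + s > -5.
Check whether 2*acc + s > -7 implies it.
Countermodel: at the initial state acc = 0, s = -6, the precondition holds but the weakest precondition fails.
Answer: invalid


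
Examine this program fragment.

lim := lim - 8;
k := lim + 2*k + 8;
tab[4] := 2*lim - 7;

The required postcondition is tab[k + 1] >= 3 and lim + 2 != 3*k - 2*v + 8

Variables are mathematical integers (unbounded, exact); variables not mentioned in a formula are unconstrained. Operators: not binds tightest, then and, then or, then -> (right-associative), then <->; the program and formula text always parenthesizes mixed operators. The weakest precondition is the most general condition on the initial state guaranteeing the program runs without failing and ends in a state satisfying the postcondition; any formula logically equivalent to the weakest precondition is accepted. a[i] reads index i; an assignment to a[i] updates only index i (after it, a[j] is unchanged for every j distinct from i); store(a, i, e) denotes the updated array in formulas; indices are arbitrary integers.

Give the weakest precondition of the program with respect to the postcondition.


Working backward. After the program, the postcondition tab[k + 1] >= 3 and lim + 2 != 3*k - 2*v + 8 must hold; in canonical form it is tab[k + 1] >= 3 and lim + 2*v != 3*k + 6.
Before tab[4] := 2*lim - 7: store(tab, 4, 2*lim - 7)[k + 1] >= 3 and lim + 2*v != 3*k + 6
Before k := lim + 2*k + 8: store(tab, 4, 2*lim - 7)[2*k + lim + 9] >= 3 and 2*v != 6*k + 2*lim + 30
Before lim := lim - 8: store(tab, 4, 2*lim - 23)[2*k + lim + 1] >= 3 and 2*v != 6*k + 2*lim + 14
Answer: WP = store(tab, 4, 2*lim - 23)[2*k + lim + 1] >= 3 and 2*v != 6*k + 2*lim + 14


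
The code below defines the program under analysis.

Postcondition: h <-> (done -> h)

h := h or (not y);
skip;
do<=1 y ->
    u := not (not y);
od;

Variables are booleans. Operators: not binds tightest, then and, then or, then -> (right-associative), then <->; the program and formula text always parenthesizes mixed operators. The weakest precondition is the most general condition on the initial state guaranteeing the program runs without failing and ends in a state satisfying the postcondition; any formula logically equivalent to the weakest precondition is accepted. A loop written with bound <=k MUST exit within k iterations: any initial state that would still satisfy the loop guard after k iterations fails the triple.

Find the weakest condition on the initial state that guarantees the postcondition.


Working backward. After the program, h <-> (done -> h) must hold.
Before the loop (bound <=1), unroll the exhaustion recursion (WP_0 = exit-now case; WP_j = one more guarded iteration, up to j = 1):
  WP_0: (not y) and (h <-> (done -> h))
  WP_1: (y -> ((not y) and (h <-> (done -> h)))) and ((not y) -> (h <-> (done -> h)))
So before the loop: (y -> ((not y) and (h <-> (done -> h)))) and ((not y) -> (h <-> (done -> h)))
Before skip: (y -> ((not y) and (h <-> (done -> h)))) and ((not y) -> (h <-> (done -> h)))
Before h := h or (not y): (y -> ((not y) and ((h or (not y)) <-> (done -> (h or (not y)))))) and ((not y) -> ((h or (not y)) <-> (done -> (h or (not y)))))
Answer: WP = (y -> ((not y) and ((h or (not y)) <-> (done -> (h or (not y)))))) and ((not y) -> ((h or (not y)) <-> (done -> (h or (not y)))))


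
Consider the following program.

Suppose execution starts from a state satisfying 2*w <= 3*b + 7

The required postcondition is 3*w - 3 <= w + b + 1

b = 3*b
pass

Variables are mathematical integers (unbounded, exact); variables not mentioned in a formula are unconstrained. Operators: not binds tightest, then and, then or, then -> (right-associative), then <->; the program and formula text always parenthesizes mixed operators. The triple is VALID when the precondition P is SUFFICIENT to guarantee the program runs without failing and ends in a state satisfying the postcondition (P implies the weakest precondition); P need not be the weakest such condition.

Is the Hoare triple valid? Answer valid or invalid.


Working backward. After the program, the postcondition 3*w - 3 <= w + b + 1 must hold; in canonical form it is 2*w <= b + 4.
Before skip: 2*w <= b + 4
Before b := 3*b: 2*w <= 3*b + 4
The weakest precondition is 2*w <= 3*b + 4.
Check whether 2*w <= 3*b + 7 implies it.
Countermodel: at the initial state b = 1, w = 4, the precondition holds but the weakest precondition fails.
Answer: invalid


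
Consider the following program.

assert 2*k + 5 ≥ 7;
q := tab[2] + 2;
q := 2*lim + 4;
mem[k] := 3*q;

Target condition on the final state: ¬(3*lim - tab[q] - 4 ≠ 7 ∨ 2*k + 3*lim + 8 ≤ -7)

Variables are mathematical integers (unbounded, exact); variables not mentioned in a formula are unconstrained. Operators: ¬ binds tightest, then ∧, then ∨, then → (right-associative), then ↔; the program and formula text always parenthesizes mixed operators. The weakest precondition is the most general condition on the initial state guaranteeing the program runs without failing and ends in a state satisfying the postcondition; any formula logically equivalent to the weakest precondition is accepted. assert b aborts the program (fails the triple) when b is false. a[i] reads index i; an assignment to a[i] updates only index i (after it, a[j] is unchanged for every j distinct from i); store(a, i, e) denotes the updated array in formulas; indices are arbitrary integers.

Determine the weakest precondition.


Working backward. After the program, the postcondition ¬(3*lim - tab[q] - 4 ≠ 7 ∨ 2*k + 3*lim + 8 ≤ -7) must hold; in canonical form it is ¬(3*lim ≠ tab[q] + 11 ∨ 2*k + 3*lim ≤ -15).
Before mem[k] := 3*q: ¬(3*lim ≠ tab[q] + 11 ∨ 2*k + 3*lim ≤ -15)
Before q := 2*lim + 4: ¬(3*lim ≠ tab[2*lim + 4] + 11 ∨ 2*k + 3*lim ≤ -15)
Before q := tab[2] + 2: ¬(3*lim ≠ tab[2*lim + 4] + 11 ∨ 2*k + 3*lim ≤ -15)
Before assert 2*k + 5 ≥ 7: 2*k ≥ 2 ∧ (¬(3*lim ≠ tab[2*lim + 4] + 11 ∨ 2*k + 3*lim ≤ -15))
Answer: WP = 2*k ≥ 2 ∧ (¬(3*lim ≠ tab[2*lim + 4] + 11 ∨ 2*k + 3*lim ≤ -15))


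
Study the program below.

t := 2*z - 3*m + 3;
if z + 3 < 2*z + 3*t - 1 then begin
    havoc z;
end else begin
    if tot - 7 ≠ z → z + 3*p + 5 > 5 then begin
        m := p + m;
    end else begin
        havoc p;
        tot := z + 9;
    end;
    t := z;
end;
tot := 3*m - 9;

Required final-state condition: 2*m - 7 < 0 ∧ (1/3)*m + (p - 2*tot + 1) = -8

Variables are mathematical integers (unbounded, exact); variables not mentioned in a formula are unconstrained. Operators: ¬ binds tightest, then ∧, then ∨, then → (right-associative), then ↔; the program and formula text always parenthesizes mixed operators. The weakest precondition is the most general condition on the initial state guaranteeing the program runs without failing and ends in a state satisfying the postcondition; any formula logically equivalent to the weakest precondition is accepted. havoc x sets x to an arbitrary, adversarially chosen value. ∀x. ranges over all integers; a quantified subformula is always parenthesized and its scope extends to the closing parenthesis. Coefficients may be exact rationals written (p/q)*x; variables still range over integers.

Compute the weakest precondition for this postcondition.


Working backward. After the program, the postcondition 2*m - 7 < 0 ∧ (1/3)*m + (p - 2*tot + 1) = -8 must hold; in canonical form it is 2*m < 7 ∧ (1/3)*m + p = 2*tot - 9.
Before tot := 3*m - 9: 2*m < 7 ∧ p = (17/3)*m - 27
Then branch requires 2*m < 7 ∧ p = (17/3)*m - 27; else branch requires ((tot ≠ z + 7 → 3*p + z > 0) → (2*m + 2*p < 7 ∧ (17/3)*m + (14/3)*p = 27)) ∧ ((¬(tot ≠ z + 7 → 3*p + z > 0)) → (∀p_1. (2*m < 7 ∧ p_1 = (17/3)*m - 27))).
Before the if: (3*t + z > 4 → (2*m < 7 ∧ p = (17/3)*m - 27)) ∧ ((¬(3*t + z > 4)) → (((tot ≠ z + 7 → 3*p + z > 0) → (2*m + 2*p < 7 ∧ (17/3)*m + (14/3)*p = 27)) ∧ ((¬(tot ≠ z + 7 → 3*p + z > 0)) → (∀p_1. (2*m < 7 ∧ p_1 = (17/3)*m - 27)))))
Before t := 2*z - 3*m + 3: (7*z > 9*m - 5 → (2*m < 7 ∧ p = (17/3)*m - 27)) ∧ ((¬(7*z > 9*m - 5)) → (((tot ≠ z + 7 → 3*p + z > 0) → (2*m + 2*p < 7 ∧ (17/3)*m + (14/3)*p = 27)) ∧ ((¬(tot ≠ z + 7 → 3*p + z > 0)) → (∀p_1. (2*m < 7 ∧ p_1 = (17/3)*m - 27)))))
Answer: WP = (7*z > 9*m - 5 → (2*m < 7 ∧ p = (17/3)*m - 27)) ∧ ((¬(7*z > 9*m - 5)) → (((tot ≠ z + 7 → 3*p + z > 0) → (2*m + 2*p < 7 ∧ (17/3)*m + (14/3)*p = 27)) ∧ ((¬(tot ≠ z + 7 → 3*p + z > 0)) → (∀p_1. (2*m < 7 ∧ p_1 = (17/3)*m - 27)))))


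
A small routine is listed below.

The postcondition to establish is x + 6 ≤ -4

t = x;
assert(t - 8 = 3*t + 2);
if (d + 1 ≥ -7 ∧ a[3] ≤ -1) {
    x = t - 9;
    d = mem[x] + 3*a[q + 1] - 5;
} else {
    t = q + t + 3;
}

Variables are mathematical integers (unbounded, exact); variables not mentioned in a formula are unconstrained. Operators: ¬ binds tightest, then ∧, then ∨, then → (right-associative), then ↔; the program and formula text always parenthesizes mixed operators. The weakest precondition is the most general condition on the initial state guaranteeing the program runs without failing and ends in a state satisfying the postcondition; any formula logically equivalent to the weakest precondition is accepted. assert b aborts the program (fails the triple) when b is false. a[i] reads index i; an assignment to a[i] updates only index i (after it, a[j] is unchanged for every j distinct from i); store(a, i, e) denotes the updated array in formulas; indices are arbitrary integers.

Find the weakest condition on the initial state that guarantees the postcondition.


Working backward. After the program, the postcondition x + 6 ≤ -4 must hold; in canonical form it is x ≤ -10.
Then branch requires t ≤ -1; else branch requires x ≤ -10.
Before the if: ((d ≥ -8 ∧ a[3] ≤ -1) → t ≤ -1) ∧ ((¬(d ≥ -8 ∧ a[3] ≤ -1)) → x ≤ -10)
Before assert t - 8 = 3*t + 2: 2*t = -10 ∧ ((d ≥ -8 ∧ a[3] ≤ -1) → t ≤ -1) ∧ ((¬(d ≥ -8 ∧ a[3] ≤ -1)) → x ≤ -10)
Before t := x: 2*x = -10 ∧ ((d ≥ -8 ∧ a[3] ≤ -1) → x ≤ -1) ∧ ((¬(d ≥ -8 ∧ a[3] ≤ -1)) → x ≤ -10)
Answer: WP = 2*x = -10 ∧ ((d ≥ -8 ∧ a[3] ≤ -1) → x ≤ -1) ∧ ((¬(d ≥ -8 ∧ a[3] ≤ -1)) → x ≤ -10)


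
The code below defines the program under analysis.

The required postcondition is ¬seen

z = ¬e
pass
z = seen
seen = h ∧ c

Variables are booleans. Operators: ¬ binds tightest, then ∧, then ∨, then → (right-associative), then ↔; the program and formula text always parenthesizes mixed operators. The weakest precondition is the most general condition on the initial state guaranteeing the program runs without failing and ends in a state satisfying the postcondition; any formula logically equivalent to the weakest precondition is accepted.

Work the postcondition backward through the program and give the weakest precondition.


Working backward. After the program, ¬seen must hold.
Before seen := h ∧ c: ¬(h ∧ c)
Before z := seen: ¬(h ∧ c)
Before skip: ¬(h ∧ c)
Before z := ¬e: ¬(h ∧ c)
Answer: WP = ¬(h ∧ c)


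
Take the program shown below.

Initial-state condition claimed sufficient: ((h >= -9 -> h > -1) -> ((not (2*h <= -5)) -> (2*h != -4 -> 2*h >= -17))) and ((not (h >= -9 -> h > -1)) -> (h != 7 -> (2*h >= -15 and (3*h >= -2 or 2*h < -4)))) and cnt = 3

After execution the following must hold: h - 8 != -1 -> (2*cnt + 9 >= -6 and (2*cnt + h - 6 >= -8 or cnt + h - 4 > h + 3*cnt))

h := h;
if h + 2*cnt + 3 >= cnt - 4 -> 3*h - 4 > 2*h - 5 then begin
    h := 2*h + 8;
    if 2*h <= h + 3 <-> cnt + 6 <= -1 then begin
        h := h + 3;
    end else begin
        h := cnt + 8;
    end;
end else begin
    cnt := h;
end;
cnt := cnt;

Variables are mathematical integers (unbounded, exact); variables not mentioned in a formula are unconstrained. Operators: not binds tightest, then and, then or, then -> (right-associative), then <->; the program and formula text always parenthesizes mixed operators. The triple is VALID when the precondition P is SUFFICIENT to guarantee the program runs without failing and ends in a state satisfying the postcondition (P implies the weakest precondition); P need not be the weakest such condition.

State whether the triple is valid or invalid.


Working backward. After the program, the postcondition h - 8 != -1 -> (2*cnt + 9 >= -6 and (2*cnt + h - 6 >= -8 or cnt + h - 4 > h + 3*cnt)) must hold; in canonical form it is h != 7 -> (2*cnt >= -15 and (2*cnt + h >= -2 or 2*cnt < -4)).
Before cnt := cnt: h != 7 -> (2*cnt >= -15 and (2*cnt + h >= -2 or 2*cnt < -4))
Then branch requires ((2*h <= -5 <-> cnt <= -7) -> (2*h != -4 -> (2*cnt >= -15 and (2*cnt + 2*h >= -13 or 2*cnt < -4)))) and ((not (2*h <= -5 <-> cnt <= -7)) -> (cnt != -1 -> (2*cnt >= -15 and (3*cnt >= -10 or 2*cnt < -4)))); else branch requires h != 7 -> (2*h >= -15 and (3*h >= -2 or 2*h < -4)).
Before the if: ((cnt + h >= -7 -> h > -1) -> (((2*h <= -5 <-> cnt <= -7) -> (2*h != -4 -> (2*cnt >= -15 and (2*cnt + 2*h >= -13 or 2*cnt < -4)))) and ((not (2*h <= -5 <-> cnt <= -7)) -> (cnt != -1 -> (2*cnt >= -15 and (3*cnt >= -10 or 2*cnt < -4)))))) and ((not (cnt + h >= -7 -> h > -1)) -> (h != 7 -> (2*h >= -15 and (3*h >= -2 or 2*h < -4))))
Before h := h: ((cnt + h >= -7 -> h > -1) -> (((2*h <= -5 <-> cnt <= -7) -> (2*h != -4 -> (2*cnt >= -15 and (2*cnt + 2*h >= -13 or 2*cnt < -4)))) and ((not (2*h <= -5 <-> cnt <= -7)) -> (cnt != -1 -> (2*cnt >= -15 and (3*cnt >= -10 or 2*cnt < -4)))))) and ((not (cnt + h >= -7 -> h > -1)) -> (h != 7 -> (2*h >= -15 and (3*h >= -2 or 2*h < -4))))
The weakest precondition is ((cnt + h >= -7 -> h > -1) -> (((2*h <= -5 <-> cnt <= -7) -> (2*h != -4 -> (2*cnt >= -15 and (2*cnt + 2*h >= -13 or 2*cnt < -4)))) and ((not (2*h <= -5 <-> cnt <= -7)) -> (cnt != -1 -> (2*cnt >= -15 and (3*cnt >= -10 or 2*cnt < -4)))))) and ((not (cnt + h >= -7 -> h > -1)) -> (h != 7 -> (2*h >= -15 and (3*h >= -2 or 2*h < -4)))).
Check whether ((h >= -9 -> h > -1) -> ((not (2*h <= -5)) -> (2*h != -4 -> 2*h >= -17))) and ((not (h >= -9 -> h > -1)) -> (h != 7 -> (2*h >= -15 and (3*h >= -2 or 2*h < -4)))) and cnt = 3 implies it.
Countermodel: at the initial state cnt = 3, h = -10, the precondition holds but the weakest precondition fails.
Answer: invalid


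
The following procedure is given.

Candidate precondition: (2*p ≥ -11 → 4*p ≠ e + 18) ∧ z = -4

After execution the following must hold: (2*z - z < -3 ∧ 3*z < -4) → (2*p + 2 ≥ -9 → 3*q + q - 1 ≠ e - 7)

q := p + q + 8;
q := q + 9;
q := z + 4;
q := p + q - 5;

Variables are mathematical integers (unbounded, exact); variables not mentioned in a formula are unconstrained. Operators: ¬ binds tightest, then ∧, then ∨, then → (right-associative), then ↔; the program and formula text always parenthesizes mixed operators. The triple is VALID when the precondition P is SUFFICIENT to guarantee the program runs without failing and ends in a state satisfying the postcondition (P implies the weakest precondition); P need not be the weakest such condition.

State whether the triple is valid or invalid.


Working backward. After the program, the postcondition (2*z - z < -3 ∧ 3*z < -4) → (2*p + 2 ≥ -9 → 3*q + q - 1 ≠ e - 7) must hold; in canonical form it is (z < -3 ∧ 3*z < -4) → (2*p ≥ -11 → 4*q ≠ e - 6).
Before q := p + q - 5: (z < -3 ∧ 3*z < -4) → (2*p ≥ -11 → 4*p + 4*q ≠ e + 14)
Before q := z + 4: (z < -3 ∧ 3*z < -4) → (2*p ≥ -11 → 4*p + 4*z ≠ e - 2)
Before q := q + 9: (z < -3 ∧ 3*z < -4) → (2*p ≥ -11 → 4*p + 4*z ≠ e - 2)
Before q := p + q + 8: (z < -3 ∧ 3*z < -4) → (2*p ≥ -11 → 4*p + 4*z ≠ e - 2)
The weakest precondition is (z < -3 ∧ 3*z < -4) → (2*p ≥ -11 → 4*p + 4*z ≠ e - 2).
Check whether (2*p ≥ -11 → 4*p ≠ e + 18) ∧ z = -4 implies it.
Countermodel: at the initial state e = -34, p = -5, z = -4, the precondition holds but the weakest precondition fails.
Answer: invalid


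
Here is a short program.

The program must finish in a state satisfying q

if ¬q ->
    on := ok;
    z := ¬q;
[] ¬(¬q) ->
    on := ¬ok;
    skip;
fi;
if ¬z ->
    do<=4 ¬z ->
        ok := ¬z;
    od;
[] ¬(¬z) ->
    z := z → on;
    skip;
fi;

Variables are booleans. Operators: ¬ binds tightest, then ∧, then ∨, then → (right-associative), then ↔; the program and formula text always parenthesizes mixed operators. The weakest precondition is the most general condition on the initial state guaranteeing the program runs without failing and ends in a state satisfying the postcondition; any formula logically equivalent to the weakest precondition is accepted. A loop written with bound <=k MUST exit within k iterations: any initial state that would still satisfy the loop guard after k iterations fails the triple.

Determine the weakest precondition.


Working backward. After the program, q must hold.
Then branch requires ((¬z) → (((¬z) → (((¬z) → (((¬z) → (z ∧ q)) ∧ (z → q))) ∧ (z → q))) ∧ (z → q))) ∧ (z → q); else branch requires q.
Before the if: ((¬z) → (((¬z) → (((¬z) → (((¬z) → (((¬z) → (z ∧ q)) ∧ (z → q))) ∧ (z → q))) ∧ (z → q))) ∧ (z → q))) ∧ (z → q)
Then branch requires (q → ((q → ((q → ((q → ((¬q) ∧ ((¬q) → q))) ∧ ((¬q) → q))) ∧ ((¬q) → q))) ∧ ((¬q) → q))) ∧ ((¬q) → q); else branch requires ((¬z) → (((¬z) → (((¬z) → (((¬z) → (((¬z) → (z ∧ q)) ∧ (z → q))) ∧ (z → q))) ∧ (z → q))) ∧ (z → q))) ∧ (z → q).
Before the if: ((¬q) → ((q → ((q → ((q → ((q → ((¬q) ∧ ((¬q) → q))) ∧ ((¬q) → q))) ∧ ((¬q) → q))) ∧ ((¬q) → q))) ∧ ((¬q) → q))) ∧ (q → (((¬z) → (((¬z) → (((¬z) → (((¬z) → (((¬z) → (z ∧ q)) ∧ (z → q))) ∧ (z → q))) ∧ (z → q))) ∧ (z → q))) ∧ (z → q)))
Answer: WP = ((¬q) → ((q → ((q → ((q → ((q → ((¬q) ∧ ((¬q) → q))) ∧ ((¬q) → q))) ∧ ((¬q) → q))) ∧ ((¬q) → q))) ∧ ((¬q) → q))) ∧ (q → (((¬z) → (((¬z) → (((¬z) → (((¬z) → (((¬z) → (z ∧ q)) ∧ (z → q))) ∧ (z → q))) ∧ (z → q))) ∧ (z → q))) ∧ (z → q)))


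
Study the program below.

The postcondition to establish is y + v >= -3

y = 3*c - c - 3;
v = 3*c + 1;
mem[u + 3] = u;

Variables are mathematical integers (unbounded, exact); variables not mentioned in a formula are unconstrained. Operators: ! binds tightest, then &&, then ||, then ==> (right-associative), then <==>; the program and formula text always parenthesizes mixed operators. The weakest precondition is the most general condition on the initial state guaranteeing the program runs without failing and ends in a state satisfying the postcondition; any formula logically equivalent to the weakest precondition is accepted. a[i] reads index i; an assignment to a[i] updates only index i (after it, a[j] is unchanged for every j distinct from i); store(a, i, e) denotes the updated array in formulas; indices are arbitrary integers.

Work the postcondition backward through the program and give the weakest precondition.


Working backward. After the program, the postcondition y + v >= -3 must hold; in canonical form it is v + y >= -3.
Before mem[u + 3] := u: v + y >= -3
Before v := 3*c + 1: 3*c + y >= -4
Before y := 3*c - c - 3: 5*c >= -1
Answer: WP = 5*c >= -1
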